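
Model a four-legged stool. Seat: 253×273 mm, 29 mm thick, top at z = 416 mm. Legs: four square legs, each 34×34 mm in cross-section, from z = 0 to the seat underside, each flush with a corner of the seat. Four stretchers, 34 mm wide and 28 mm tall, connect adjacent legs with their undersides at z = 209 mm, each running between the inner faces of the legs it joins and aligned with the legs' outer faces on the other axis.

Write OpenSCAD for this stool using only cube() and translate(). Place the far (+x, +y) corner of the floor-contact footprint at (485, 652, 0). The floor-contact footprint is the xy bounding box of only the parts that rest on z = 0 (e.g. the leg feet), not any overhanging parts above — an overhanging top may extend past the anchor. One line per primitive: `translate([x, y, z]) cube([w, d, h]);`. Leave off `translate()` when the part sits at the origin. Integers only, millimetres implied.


translate([232, 379, 387]) cube([253, 273, 29]);
translate([232, 379, 0]) cube([34, 34, 387]);
translate([451, 379, 0]) cube([34, 34, 387]);
translate([232, 618, 0]) cube([34, 34, 387]);
translate([451, 618, 0]) cube([34, 34, 387]);
translate([266, 379, 209]) cube([185, 34, 28]);
translate([266, 618, 209]) cube([185, 34, 28]);
translate([232, 413, 209]) cube([34, 205, 28]);
translate([451, 413, 209]) cube([34, 205, 28]);


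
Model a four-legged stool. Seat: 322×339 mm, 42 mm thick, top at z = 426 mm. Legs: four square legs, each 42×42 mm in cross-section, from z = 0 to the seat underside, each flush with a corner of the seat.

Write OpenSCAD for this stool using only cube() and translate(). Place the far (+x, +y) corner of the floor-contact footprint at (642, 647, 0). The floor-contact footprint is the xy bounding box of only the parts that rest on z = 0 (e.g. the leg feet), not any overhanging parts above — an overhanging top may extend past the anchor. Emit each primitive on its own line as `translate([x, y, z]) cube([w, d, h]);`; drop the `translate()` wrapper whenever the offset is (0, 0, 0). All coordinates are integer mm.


// leg_h = 426 - 42 = 384
translate([320, 308, 384]) cube([322, 339, 42]);
translate([320, 308, 0]) cube([42, 42, 384]);
translate([600, 308, 0]) cube([42, 42, 384]);
translate([320, 605, 0]) cube([42, 42, 384]);
translate([600, 605, 0]) cube([42, 42, 384]);


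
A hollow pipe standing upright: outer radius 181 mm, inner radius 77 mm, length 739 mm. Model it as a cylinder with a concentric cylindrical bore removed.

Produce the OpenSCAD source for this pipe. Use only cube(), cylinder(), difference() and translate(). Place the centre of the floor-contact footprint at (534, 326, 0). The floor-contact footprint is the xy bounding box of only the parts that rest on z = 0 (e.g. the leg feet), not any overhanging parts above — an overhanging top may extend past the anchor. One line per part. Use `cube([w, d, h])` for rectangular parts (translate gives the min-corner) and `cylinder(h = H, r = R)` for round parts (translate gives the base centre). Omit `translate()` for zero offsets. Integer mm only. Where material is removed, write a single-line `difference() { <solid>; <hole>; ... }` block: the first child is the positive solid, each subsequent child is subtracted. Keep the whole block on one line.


difference() { translate([534, 326, 0]) cylinder(h = 739, r = 181); translate([534, 326, 0]) cylinder(h = 739, r = 77); }


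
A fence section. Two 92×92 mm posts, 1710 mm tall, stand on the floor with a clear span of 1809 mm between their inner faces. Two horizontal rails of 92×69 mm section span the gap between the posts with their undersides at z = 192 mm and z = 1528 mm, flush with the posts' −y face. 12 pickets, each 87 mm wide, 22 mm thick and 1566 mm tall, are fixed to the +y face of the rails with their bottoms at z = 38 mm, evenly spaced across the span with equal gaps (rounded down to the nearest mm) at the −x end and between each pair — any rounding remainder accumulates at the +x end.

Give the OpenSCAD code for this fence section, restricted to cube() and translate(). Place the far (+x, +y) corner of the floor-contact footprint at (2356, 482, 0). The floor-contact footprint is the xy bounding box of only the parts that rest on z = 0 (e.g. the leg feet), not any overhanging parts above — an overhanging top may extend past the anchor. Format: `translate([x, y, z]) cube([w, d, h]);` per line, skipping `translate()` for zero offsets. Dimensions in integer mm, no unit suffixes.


translate([363, 390, 0]) cube([92, 92, 1710]);
translate([2264, 390, 0]) cube([92, 92, 1710]);
translate([455, 390, 192]) cube([1809, 92, 69]);
translate([455, 390, 1528]) cube([1809, 92, 69]);
translate([513, 482, 38]) cube([87, 22, 1566]);
translate([658, 482, 38]) cube([87, 22, 1566]);
translate([803, 482, 38]) cube([87, 22, 1566]);
translate([948, 482, 38]) cube([87, 22, 1566]);
translate([1093, 482, 38]) cube([87, 22, 1566]);
translate([1238, 482, 38]) cube([87, 22, 1566]);
translate([1383, 482, 38]) cube([87, 22, 1566]);
translate([1528, 482, 38]) cube([87, 22, 1566]);
translate([1673, 482, 38]) cube([87, 22, 1566]);
translate([1818, 482, 38]) cube([87, 22, 1566]);
translate([1963, 482, 38]) cube([87, 22, 1566]);
translate([2108, 482, 38]) cube([87, 22, 1566]);


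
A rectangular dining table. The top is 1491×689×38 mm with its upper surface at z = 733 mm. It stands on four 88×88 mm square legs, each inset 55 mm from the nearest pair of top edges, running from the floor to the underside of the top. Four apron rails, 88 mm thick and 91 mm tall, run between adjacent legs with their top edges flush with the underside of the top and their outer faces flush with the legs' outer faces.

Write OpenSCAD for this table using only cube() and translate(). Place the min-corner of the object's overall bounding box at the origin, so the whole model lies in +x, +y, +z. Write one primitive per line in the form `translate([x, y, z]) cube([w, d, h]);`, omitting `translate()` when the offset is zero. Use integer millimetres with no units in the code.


translate([0, 0, 695]) cube([1491, 689, 38]);
translate([55, 55, 0]) cube([88, 88, 695]);
translate([1348, 55, 0]) cube([88, 88, 695]);
translate([55, 546, 0]) cube([88, 88, 695]);
translate([1348, 546, 0]) cube([88, 88, 695]);
translate([143, 55, 604]) cube([1205, 88, 91]);
translate([143, 546, 604]) cube([1205, 88, 91]);
translate([55, 143, 604]) cube([88, 403, 91]);
translate([1348, 143, 604]) cube([88, 403, 91]);


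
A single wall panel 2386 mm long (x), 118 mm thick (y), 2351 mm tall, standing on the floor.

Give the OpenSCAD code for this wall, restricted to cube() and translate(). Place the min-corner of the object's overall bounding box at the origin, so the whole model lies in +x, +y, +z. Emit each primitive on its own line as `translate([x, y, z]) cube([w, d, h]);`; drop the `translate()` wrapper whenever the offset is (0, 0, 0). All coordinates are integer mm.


cube([2386, 118, 2351]);


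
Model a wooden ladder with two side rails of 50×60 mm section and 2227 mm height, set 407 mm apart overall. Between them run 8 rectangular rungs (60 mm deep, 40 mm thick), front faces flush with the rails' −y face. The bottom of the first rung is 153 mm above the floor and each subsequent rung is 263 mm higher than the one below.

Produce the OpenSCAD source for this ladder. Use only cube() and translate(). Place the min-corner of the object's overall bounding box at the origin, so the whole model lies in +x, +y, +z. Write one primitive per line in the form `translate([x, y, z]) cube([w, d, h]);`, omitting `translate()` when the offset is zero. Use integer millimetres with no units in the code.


cube([50, 60, 2227]);
translate([357, 0, 0]) cube([50, 60, 2227]);
translate([50, 0, 153]) cube([307, 60, 40]);
translate([50, 0, 416]) cube([307, 60, 40]);
translate([50, 0, 679]) cube([307, 60, 40]);
translate([50, 0, 942]) cube([307, 60, 40]);
translate([50, 0, 1205]) cube([307, 60, 40]);
translate([50, 0, 1468]) cube([307, 60, 40]);
translate([50, 0, 1731]) cube([307, 60, 40]);
translate([50, 0, 1994]) cube([307, 60, 40]);


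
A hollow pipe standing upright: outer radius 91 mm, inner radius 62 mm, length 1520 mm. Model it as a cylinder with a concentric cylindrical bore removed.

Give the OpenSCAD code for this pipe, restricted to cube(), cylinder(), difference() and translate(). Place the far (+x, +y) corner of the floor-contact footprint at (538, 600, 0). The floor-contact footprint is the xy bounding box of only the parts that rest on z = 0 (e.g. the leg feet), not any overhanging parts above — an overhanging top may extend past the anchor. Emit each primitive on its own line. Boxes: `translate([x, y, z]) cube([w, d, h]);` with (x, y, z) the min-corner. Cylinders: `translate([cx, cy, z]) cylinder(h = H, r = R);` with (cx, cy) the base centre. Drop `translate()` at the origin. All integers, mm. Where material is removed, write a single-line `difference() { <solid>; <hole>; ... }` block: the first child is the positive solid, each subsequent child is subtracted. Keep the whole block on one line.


difference() { translate([447, 509, 0]) cylinder(h = 1520, r = 91); translate([447, 509, 0]) cylinder(h = 1520, r = 62); }


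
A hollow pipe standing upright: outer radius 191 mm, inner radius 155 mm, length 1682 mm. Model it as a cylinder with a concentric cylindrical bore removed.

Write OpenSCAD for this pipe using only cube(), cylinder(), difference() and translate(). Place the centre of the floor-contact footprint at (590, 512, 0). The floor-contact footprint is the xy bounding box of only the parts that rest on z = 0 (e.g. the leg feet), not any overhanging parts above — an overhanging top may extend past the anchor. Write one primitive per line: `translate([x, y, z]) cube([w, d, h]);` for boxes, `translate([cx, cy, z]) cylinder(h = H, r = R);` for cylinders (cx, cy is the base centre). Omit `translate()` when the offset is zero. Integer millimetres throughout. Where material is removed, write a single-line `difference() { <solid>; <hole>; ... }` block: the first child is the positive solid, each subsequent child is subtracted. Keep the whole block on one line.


difference() { translate([590, 512, 0]) cylinder(h = 1682, r = 191); translate([590, 512, 0]) cylinder(h = 1682, r = 155); }


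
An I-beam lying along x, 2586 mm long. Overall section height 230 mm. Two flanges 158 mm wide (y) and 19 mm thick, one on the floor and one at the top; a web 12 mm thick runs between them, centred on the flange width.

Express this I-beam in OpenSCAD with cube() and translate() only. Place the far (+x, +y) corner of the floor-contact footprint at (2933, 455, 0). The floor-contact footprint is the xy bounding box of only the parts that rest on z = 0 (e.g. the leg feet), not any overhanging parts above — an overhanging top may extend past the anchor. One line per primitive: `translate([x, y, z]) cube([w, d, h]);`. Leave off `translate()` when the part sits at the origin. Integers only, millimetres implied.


translate([347, 297, 0]) cube([2586, 158, 19]);
translate([347, 370, 19]) cube([2586, 12, 192]);
translate([347, 297, 211]) cube([2586, 158, 19]);


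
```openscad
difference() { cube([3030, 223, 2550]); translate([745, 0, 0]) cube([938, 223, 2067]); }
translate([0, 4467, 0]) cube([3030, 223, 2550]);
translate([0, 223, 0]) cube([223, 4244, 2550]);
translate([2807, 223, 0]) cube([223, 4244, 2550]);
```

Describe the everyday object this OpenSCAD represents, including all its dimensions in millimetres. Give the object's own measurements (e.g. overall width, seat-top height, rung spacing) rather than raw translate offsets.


A single room: four walls, each 2550 mm tall and 223 mm thick, enclosing an outside footprint 3030×4690 mm (x × y), no floor or roof. The front and back walls (−y and +y sides) run the full x-width; the side walls fit between their inner faces. A door opening 938 mm wide and 2067 mm tall is cut through the front wall from the floor up, its −x edge 745 mm from the wall's −x end.


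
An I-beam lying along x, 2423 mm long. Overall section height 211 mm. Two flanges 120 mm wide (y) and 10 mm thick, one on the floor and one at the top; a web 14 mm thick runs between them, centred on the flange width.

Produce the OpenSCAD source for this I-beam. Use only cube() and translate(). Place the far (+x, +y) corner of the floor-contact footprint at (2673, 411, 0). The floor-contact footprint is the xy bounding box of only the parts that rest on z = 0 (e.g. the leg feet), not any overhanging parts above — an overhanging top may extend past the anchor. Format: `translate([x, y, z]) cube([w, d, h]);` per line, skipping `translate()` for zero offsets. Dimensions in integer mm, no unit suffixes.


translate([250, 291, 0]) cube([2423, 120, 10]);
translate([250, 344, 10]) cube([2423, 14, 191]);
translate([250, 291, 201]) cube([2423, 120, 10]);


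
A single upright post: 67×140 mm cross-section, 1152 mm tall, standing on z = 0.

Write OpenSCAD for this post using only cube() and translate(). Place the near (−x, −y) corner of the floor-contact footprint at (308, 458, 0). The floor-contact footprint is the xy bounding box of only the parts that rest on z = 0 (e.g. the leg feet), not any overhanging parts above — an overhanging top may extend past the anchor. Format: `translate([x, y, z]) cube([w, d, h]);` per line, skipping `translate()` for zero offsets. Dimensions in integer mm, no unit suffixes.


translate([308, 458, 0]) cube([67, 140, 1152]);


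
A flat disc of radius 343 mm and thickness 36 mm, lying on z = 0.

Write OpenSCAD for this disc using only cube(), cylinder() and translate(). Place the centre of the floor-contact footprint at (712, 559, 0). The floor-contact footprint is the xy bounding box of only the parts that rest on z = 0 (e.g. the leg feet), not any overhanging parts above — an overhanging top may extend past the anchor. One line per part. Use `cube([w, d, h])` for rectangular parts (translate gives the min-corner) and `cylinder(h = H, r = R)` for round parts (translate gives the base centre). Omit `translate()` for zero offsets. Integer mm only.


translate([712, 559, 0]) cylinder(h = 36, r = 343);


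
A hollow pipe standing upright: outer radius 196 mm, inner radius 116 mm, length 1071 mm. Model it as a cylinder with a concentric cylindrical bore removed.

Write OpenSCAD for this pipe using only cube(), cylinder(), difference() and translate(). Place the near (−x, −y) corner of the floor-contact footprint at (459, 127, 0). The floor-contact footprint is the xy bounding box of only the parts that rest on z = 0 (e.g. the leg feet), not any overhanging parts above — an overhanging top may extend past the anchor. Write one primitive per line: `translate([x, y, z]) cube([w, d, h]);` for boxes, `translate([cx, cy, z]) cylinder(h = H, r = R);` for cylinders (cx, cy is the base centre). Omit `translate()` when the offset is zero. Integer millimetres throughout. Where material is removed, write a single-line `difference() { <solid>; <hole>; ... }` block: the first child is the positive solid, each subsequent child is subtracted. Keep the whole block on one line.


difference() { translate([655, 323, 0]) cylinder(h = 1071, r = 196); translate([655, 323, 0]) cylinder(h = 1071, r = 116); }


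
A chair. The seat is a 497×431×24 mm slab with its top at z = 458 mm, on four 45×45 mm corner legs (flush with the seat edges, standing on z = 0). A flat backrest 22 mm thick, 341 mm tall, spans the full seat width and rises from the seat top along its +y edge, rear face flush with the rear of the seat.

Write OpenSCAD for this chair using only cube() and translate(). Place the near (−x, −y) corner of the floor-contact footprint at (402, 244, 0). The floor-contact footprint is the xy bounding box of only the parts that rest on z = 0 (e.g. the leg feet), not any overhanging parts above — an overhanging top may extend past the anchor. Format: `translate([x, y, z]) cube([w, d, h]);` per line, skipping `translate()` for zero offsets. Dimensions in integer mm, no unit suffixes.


// leg_h = 458 - 24 = 434
translate([402, 244, 434]) cube([497, 431, 24]);
translate([402, 244, 0]) cube([45, 45, 434]);
translate([854, 244, 0]) cube([45, 45, 434]);
translate([402, 630, 0]) cube([45, 45, 434]);
translate([854, 630, 0]) cube([45, 45, 434]);
translate([402, 653, 458]) cube([497, 22, 341]);


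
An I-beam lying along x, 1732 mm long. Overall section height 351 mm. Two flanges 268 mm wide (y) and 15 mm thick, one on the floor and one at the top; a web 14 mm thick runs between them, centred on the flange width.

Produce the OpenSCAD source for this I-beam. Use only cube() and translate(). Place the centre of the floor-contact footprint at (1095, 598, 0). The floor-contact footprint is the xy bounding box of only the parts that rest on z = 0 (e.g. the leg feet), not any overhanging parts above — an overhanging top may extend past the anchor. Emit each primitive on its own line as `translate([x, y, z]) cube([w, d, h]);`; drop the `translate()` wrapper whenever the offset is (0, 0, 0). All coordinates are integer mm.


translate([229, 464, 0]) cube([1732, 268, 15]);
translate([229, 591, 15]) cube([1732, 14, 321]);
translate([229, 464, 336]) cube([1732, 268, 15]);


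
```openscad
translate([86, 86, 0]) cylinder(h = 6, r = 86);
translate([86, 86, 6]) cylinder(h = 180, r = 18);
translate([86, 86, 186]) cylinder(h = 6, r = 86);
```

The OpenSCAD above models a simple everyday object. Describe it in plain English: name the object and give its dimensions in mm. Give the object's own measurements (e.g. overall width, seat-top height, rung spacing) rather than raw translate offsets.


A spool: two coaxial disc flanges of radius 86 mm and thickness 6 mm, joined by a core cylinder of radius 18 mm and height 180 mm. The lower flange rests on z = 0 and the three cylinders share a vertical axis.


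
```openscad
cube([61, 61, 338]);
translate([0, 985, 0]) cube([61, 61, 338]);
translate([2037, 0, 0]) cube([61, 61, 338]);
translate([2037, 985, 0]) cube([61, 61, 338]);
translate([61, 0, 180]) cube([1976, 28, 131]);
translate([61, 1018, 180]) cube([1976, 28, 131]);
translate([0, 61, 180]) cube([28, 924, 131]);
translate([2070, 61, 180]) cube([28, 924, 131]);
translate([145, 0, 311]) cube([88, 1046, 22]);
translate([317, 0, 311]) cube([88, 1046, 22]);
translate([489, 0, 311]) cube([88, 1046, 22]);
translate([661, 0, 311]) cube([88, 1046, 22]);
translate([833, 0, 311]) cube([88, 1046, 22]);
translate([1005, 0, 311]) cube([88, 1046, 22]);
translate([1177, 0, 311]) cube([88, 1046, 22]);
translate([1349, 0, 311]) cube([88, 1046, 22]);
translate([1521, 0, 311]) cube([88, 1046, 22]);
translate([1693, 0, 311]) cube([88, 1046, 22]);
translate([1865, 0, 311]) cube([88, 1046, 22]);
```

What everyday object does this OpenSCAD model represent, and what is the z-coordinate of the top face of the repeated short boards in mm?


A bed frame. The slat-top height is 333 mm.

Four posts, four rails, and a row of slats — a bed frame. Slats sit on the rails at z = 180 + 131 = 311; with slat thickness 22, the top is 333 mm.


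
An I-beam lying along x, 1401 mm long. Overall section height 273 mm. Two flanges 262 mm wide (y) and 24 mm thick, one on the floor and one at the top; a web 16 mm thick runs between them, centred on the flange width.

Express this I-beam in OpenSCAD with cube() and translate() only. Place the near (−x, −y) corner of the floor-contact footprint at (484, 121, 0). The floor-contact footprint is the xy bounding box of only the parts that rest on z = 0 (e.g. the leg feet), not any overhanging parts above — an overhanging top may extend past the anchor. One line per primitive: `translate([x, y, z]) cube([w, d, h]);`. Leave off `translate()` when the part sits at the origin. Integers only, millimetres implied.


translate([484, 121, 0]) cube([1401, 262, 24]);
translate([484, 244, 24]) cube([1401, 16, 225]);
translate([484, 121, 249]) cube([1401, 262, 24]);


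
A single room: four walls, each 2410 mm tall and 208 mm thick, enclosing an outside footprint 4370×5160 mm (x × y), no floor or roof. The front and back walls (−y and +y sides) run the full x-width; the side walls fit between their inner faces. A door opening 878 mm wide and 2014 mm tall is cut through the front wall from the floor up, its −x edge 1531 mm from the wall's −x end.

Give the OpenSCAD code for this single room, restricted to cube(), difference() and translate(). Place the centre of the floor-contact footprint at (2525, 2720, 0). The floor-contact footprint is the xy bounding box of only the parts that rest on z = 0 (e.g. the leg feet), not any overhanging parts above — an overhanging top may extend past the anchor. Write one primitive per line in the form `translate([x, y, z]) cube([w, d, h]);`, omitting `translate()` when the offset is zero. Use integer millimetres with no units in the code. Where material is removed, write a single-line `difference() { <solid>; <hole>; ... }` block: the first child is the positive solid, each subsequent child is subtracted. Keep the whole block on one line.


difference() { translate([340, 140, 0]) cube([4370, 208, 2410]); translate([1871, 140, 0]) cube([878, 208, 2014]); }
translate([340, 5092, 0]) cube([4370, 208, 2410]);
translate([340, 348, 0]) cube([208, 4744, 2410]);
translate([4502, 348, 0]) cube([208, 4744, 2410]);


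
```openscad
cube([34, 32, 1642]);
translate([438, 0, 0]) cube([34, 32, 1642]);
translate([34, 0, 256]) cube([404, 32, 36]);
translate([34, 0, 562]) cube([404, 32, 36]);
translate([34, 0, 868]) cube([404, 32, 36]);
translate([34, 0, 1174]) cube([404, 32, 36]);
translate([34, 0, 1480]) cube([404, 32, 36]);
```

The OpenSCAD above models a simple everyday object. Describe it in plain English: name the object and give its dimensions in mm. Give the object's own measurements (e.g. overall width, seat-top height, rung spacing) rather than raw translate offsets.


A straight ladder. Two 34×32 mm vertical rails, 1642 mm tall, stand 472 mm apart (outside-to-outside) with their front faces coplanar on the −y side. 5 rungs, each 32 mm deep and 36 mm tall, span between the inner faces of the rails, front faces flush with the rails. The lowest rung's underside is at z = 256 mm and rungs are spaced 306 mm apart (underside to underside).


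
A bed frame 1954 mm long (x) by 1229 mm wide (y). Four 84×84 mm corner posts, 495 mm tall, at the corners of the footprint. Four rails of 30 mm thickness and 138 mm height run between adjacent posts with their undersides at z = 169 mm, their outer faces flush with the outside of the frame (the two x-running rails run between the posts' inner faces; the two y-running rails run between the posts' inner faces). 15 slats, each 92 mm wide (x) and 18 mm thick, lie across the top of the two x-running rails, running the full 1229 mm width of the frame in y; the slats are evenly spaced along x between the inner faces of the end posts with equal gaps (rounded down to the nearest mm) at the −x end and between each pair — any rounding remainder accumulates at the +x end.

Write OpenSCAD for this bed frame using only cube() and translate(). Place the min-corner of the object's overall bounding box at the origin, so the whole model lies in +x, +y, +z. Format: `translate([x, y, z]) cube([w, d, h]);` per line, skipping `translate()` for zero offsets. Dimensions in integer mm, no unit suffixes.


cube([84, 84, 495]);
translate([0, 1145, 0]) cube([84, 84, 495]);
translate([1870, 0, 0]) cube([84, 84, 495]);
translate([1870, 1145, 0]) cube([84, 84, 495]);
translate([84, 0, 169]) cube([1786, 30, 138]);
translate([84, 1199, 169]) cube([1786, 30, 138]);
translate([0, 84, 169]) cube([30, 1061, 138]);
translate([1924, 84, 169]) cube([30, 1061, 138]);
translate([109, 0, 307]) cube([92, 1229, 18]);
translate([226, 0, 307]) cube([92, 1229, 18]);
translate([343, 0, 307]) cube([92, 1229, 18]);
translate([460, 0, 307]) cube([92, 1229, 18]);
translate([577, 0, 307]) cube([92, 1229, 18]);
translate([694, 0, 307]) cube([92, 1229, 18]);
translate([811, 0, 307]) cube([92, 1229, 18]);
translate([928, 0, 307]) cube([92, 1229, 18]);
translate([1045, 0, 307]) cube([92, 1229, 18]);
translate([1162, 0, 307]) cube([92, 1229, 18]);
translate([1279, 0, 307]) cube([92, 1229, 18]);
translate([1396, 0, 307]) cube([92, 1229, 18]);
translate([1513, 0, 307]) cube([92, 1229, 18]);
translate([1630, 0, 307]) cube([92, 1229, 18]);
translate([1747, 0, 307]) cube([92, 1229, 18]);


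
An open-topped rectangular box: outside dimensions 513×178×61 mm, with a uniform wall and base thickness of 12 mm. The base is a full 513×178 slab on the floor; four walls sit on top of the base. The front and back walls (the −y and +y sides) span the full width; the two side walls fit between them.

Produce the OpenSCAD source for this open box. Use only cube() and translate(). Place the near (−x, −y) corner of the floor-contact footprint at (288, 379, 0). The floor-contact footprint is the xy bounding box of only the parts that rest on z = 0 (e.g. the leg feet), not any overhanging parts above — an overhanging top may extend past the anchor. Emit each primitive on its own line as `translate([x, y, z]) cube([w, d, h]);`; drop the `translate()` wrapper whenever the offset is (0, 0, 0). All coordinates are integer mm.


translate([288, 379, 0]) cube([513, 178, 12]);
translate([288, 379, 12]) cube([513, 12, 49]);
translate([288, 545, 12]) cube([513, 12, 49]);
translate([288, 391, 12]) cube([12, 154, 49]);
translate([789, 391, 12]) cube([12, 154, 49]);


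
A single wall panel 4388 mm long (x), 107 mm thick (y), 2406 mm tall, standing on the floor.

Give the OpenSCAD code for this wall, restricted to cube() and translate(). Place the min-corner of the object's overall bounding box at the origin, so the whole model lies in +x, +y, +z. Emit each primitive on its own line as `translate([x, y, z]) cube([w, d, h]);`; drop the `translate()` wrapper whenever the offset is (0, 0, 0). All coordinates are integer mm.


cube([4388, 107, 2406]);


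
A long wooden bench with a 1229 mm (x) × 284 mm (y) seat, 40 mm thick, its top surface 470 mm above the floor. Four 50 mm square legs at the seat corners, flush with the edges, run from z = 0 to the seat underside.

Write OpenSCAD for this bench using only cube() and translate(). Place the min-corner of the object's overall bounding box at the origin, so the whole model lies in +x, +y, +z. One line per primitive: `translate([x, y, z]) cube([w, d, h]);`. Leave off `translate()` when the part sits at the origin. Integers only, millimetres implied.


translate([0, 0, 430]) cube([1229, 284, 40]);
cube([50, 50, 430]);
translate([0, 234, 0]) cube([50, 50, 430]);
translate([1179, 0, 0]) cube([50, 50, 430]);
translate([1179, 234, 0]) cube([50, 50, 430]);


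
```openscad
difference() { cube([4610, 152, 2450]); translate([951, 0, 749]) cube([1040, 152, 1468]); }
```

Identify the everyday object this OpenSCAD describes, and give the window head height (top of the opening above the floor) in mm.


A wall with a window opening. The window head height is 2217 mm.

A wall with a rectangular opening subtracted — a window. Sill at z = 749, opening 1468 mm tall, so the head is at 749 + 1468 = 2217 mm.


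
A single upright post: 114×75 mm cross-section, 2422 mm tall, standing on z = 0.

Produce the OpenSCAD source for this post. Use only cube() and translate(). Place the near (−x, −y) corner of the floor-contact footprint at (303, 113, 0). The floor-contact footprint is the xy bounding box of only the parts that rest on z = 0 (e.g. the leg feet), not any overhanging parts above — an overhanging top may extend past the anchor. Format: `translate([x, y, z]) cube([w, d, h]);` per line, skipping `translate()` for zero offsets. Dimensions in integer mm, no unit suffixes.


translate([303, 113, 0]) cube([114, 75, 2422]);


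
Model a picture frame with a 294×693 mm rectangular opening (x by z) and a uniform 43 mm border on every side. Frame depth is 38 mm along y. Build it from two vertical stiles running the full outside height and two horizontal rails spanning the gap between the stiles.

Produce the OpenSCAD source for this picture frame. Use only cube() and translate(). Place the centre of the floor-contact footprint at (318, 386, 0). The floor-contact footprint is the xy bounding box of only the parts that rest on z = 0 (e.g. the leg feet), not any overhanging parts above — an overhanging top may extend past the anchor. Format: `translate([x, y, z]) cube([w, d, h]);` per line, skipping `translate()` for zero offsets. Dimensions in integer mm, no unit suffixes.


translate([128, 367, 0]) cube([43, 38, 779]);
translate([465, 367, 0]) cube([43, 38, 779]);
translate([171, 367, 0]) cube([294, 38, 43]);
translate([171, 367, 736]) cube([294, 38, 43]);


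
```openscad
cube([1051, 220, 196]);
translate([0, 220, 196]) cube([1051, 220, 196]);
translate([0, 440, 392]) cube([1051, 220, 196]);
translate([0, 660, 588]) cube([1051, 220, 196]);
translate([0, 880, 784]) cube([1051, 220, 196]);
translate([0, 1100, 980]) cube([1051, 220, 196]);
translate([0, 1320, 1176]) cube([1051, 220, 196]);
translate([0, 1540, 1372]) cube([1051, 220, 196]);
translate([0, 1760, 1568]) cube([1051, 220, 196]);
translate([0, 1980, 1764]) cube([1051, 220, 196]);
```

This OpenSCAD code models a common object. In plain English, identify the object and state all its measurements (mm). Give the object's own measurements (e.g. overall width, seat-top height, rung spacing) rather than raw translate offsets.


A straight staircase of 10 solid steps. Each step is 1051 mm wide (x), 220 mm deep (y, the going) and 196 mm tall (the rise). The first step rests on the floor; each subsequent step sits one going further in +y and one rise higher in +z, directly behind and above the previous step with no overlap.


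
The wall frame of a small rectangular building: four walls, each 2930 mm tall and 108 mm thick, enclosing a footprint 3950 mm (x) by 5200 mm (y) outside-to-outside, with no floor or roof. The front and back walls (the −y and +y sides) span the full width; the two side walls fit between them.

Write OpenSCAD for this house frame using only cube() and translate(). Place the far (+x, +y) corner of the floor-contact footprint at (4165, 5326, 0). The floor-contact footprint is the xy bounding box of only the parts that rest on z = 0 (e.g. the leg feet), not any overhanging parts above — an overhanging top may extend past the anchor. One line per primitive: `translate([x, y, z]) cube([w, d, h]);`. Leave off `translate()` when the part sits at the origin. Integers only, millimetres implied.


translate([215, 126, 0]) cube([3950, 108, 2930]);
translate([215, 5218, 0]) cube([3950, 108, 2930]);
translate([215, 234, 0]) cube([108, 4984, 2930]);
translate([4057, 234, 0]) cube([108, 4984, 2930]);


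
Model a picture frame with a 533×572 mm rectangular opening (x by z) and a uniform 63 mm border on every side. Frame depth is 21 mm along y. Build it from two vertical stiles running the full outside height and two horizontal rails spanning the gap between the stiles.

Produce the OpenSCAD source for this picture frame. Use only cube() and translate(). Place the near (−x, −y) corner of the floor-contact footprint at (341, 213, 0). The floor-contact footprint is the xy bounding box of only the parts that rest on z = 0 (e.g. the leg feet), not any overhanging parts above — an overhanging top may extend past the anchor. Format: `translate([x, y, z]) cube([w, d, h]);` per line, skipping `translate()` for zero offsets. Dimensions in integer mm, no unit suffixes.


translate([341, 213, 0]) cube([63, 21, 698]);
translate([937, 213, 0]) cube([63, 21, 698]);
translate([404, 213, 0]) cube([533, 21, 63]);
translate([404, 213, 635]) cube([533, 21, 63]);


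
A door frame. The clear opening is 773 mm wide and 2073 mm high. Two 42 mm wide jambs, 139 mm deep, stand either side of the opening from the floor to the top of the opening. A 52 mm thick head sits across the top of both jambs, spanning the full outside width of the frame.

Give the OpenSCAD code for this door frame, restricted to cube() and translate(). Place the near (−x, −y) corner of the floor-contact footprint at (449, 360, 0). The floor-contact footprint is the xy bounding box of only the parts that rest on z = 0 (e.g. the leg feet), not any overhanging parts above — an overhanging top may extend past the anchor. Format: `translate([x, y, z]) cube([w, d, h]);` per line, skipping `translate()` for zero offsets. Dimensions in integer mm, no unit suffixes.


translate([449, 360, 0]) cube([42, 139, 2073]);
translate([1264, 360, 0]) cube([42, 139, 2073]);
translate([449, 360, 2073]) cube([857, 139, 52]);


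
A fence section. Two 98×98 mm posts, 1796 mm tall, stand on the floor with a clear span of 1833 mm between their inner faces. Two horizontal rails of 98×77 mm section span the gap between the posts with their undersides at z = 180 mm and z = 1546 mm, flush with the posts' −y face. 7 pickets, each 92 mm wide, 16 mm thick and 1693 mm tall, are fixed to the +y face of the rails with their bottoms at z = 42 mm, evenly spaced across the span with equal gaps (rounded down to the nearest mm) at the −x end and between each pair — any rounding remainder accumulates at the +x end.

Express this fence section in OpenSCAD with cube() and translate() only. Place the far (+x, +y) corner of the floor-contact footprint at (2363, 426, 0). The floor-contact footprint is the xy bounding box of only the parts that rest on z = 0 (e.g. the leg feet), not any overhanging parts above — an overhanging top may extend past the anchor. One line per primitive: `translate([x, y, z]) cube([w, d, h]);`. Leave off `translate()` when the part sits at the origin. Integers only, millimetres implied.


translate([334, 328, 0]) cube([98, 98, 1796]);
translate([2265, 328, 0]) cube([98, 98, 1796]);
translate([432, 328, 180]) cube([1833, 98, 77]);
translate([432, 328, 1546]) cube([1833, 98, 77]);
translate([580, 426, 42]) cube([92, 16, 1693]);
translate([820, 426, 42]) cube([92, 16, 1693]);
translate([1060, 426, 42]) cube([92, 16, 1693]);
translate([1300, 426, 42]) cube([92, 16, 1693]);
translate([1540, 426, 42]) cube([92, 16, 1693]);
translate([1780, 426, 42]) cube([92, 16, 1693]);
translate([2020, 426, 42]) cube([92, 16, 1693]);


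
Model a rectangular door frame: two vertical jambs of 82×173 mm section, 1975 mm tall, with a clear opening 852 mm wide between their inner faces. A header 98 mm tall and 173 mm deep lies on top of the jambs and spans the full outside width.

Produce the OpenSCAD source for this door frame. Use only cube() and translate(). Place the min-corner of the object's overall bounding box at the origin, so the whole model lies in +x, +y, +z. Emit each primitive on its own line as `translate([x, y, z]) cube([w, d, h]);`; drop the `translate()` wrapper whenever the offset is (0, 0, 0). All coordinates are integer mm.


cube([82, 173, 1975]);
translate([934, 0, 0]) cube([82, 173, 1975]);
translate([0, 0, 1975]) cube([1016, 173, 98]);


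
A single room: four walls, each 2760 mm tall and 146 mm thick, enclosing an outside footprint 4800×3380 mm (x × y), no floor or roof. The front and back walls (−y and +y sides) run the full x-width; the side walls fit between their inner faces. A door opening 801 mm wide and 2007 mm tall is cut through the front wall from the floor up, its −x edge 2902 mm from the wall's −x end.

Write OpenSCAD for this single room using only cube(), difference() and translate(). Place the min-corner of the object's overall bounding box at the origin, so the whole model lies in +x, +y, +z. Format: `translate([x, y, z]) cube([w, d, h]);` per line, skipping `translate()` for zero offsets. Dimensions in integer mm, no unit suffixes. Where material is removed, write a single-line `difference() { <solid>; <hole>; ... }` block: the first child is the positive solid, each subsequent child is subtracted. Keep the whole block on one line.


difference() { cube([4800, 146, 2760]); translate([2902, 0, 0]) cube([801, 146, 2007]); }
translate([0, 3234, 0]) cube([4800, 146, 2760]);
translate([0, 146, 0]) cube([146, 3088, 2760]);
translate([4654, 146, 0]) cube([146, 3088, 2760]);


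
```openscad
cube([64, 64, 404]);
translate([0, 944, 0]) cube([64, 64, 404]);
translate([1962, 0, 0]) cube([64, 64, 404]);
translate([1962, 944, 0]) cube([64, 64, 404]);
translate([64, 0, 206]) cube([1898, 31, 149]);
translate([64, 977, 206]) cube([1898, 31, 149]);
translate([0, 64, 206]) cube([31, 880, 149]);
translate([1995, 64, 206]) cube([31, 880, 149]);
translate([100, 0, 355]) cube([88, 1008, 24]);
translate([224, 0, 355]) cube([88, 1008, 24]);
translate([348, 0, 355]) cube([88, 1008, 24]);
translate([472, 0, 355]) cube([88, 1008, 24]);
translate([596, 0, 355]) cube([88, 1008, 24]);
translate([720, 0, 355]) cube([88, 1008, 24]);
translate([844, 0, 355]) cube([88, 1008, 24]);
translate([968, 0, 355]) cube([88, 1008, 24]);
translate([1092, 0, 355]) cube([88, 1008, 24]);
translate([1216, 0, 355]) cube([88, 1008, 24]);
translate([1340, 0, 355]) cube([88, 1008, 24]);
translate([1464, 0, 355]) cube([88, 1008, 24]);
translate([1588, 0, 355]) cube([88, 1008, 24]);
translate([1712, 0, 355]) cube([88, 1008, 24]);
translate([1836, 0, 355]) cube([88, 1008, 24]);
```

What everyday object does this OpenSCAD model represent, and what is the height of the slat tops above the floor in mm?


A bed frame. The slat-top height is 379 mm.

Four posts, four rails, and a row of slats — a bed frame. Slats sit on the rails at z = 206 + 149 = 355; with slat thickness 24, the top is 379 mm.


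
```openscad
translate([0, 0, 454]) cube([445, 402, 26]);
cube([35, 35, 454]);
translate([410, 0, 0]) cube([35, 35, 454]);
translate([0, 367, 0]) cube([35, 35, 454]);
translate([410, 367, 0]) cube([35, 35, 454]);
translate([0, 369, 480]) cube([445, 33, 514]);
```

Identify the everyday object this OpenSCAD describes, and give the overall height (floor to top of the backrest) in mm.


A chair. The overall height is 994 mm.

A slab on four corner posts with a tall panel at the back — a chair. The seat slab sits at z = 454 with thickness 26, and the 514 mm backrest starts at the seat top, so the overall height is 454 + 26 + 514 = 994 mm.


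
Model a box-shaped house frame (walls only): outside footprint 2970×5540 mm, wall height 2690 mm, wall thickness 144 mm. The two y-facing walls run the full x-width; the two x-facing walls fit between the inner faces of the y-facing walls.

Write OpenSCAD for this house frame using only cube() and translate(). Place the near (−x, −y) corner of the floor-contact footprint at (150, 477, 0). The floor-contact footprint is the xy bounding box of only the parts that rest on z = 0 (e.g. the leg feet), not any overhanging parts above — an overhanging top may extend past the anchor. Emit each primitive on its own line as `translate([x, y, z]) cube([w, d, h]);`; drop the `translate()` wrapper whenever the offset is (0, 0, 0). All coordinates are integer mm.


translate([150, 477, 0]) cube([2970, 144, 2690]);
translate([150, 5873, 0]) cube([2970, 144, 2690]);
translate([150, 621, 0]) cube([144, 5252, 2690]);
translate([2976, 621, 0]) cube([144, 5252, 2690]);


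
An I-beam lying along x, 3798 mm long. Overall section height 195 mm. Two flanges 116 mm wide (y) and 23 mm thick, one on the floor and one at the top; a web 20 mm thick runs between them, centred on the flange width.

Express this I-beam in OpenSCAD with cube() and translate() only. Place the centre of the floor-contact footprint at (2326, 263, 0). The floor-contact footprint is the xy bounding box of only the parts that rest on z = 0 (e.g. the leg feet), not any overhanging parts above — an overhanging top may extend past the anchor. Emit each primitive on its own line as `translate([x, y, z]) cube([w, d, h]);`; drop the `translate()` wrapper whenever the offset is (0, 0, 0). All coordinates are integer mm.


translate([427, 205, 0]) cube([3798, 116, 23]);
translate([427, 253, 23]) cube([3798, 20, 149]);
translate([427, 205, 172]) cube([3798, 116, 23]);


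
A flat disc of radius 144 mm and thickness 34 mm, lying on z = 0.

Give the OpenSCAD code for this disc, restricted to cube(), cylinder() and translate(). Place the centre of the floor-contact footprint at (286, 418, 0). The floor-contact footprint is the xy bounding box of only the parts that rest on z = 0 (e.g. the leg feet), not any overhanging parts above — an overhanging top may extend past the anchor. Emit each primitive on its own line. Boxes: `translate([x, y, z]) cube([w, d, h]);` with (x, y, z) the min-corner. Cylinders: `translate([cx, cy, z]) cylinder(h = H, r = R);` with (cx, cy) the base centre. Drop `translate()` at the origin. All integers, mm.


translate([286, 418, 0]) cylinder(h = 34, r = 144);
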